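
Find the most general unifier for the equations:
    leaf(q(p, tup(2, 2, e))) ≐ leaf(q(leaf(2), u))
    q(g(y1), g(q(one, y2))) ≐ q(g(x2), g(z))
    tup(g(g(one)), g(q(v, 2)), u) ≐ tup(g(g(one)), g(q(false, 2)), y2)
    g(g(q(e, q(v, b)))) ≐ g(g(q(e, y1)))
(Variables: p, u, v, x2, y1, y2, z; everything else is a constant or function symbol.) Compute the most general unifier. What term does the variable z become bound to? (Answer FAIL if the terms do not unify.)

Decompose leaf/1: q(p, tup(2, 2, e)) ≐ q(leaf(2), u).
Decompose q/2: p ≐ leaf(2),  tup(2, 2, e) ≐ u.
Bind p := leaf(2); no other remaining equation mentions p.
Bind u := tup(2, 2, e); substituting into the one remaining equation that mentions u gives: tup(g(g(one)), g(q(v, 2)), tup(2, 2, e)) ≐ tup(g(g(one)), g(q(false, 2)), y2).
Decompose q/2: g(y1) ≐ g(x2),  g(q(one, y2)) ≐ g(z).
Decompose g/1: y1 ≐ x2.
Bind y1 := x2; substituting into the one remaining equation that mentions y1 gives: g(g(q(e, q(v, b)))) ≐ g(g(q(e, x2))).
Decompose g/1: q(one, y2) ≐ z.
Bind z := q(one, y2); no other remaining equation mentions z.
Decompose tup/3: g(g(one)) ≐ g(g(one)),  g(q(v, 2)) ≐ g(q(false, 2)),  tup(2, 2, e) ≐ y2.
Delete trivial equation g(g(one)) ≐ g(g(one)).
Decompose g/1: q(v, 2) ≐ q(false, 2).
Decompose q/2: v ≐ false,  2 ≐ 2.
Bind v := false; substituting into the one remaining equation that mentions v gives: g(g(q(e, q(false, b)))) ≐ g(g(q(e, x2))).
Delete trivial equation 2 ≐ 2.
Bind y2 := tup(2, 2, e); no other remaining equation mentions y2. Substituting into the earlier binding gives z := q(one, tup(2, 2, e)).
Decompose g/1: g(q(e, q(false, b))) ≐ g(q(e, x2)).
Decompose g/1: q(e, q(false, b)) ≐ q(e, x2).
Decompose q/2: e ≐ e,  q(false, b) ≐ x2.
Delete trivial equation e ≐ e.
Bind x2 := q(false, b). Substituting into the earlier binding gives y1 := q(false, b).
MGU = { p := leaf(2), u := tup(2, 2, e), y1 := q(false, b), z := q(one, tup(2, 2, e)), v := false, y2 := tup(2, 2, e), x2 := q(false, b) }, so z := q(one, tup(2, 2, e)).

q(one, tup(2, 2, e))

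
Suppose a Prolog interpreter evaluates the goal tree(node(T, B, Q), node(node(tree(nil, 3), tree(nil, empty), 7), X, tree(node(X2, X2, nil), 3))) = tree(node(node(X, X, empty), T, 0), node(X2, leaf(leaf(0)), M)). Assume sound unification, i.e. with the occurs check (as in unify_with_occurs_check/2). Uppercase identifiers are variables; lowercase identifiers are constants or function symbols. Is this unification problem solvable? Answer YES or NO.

Decompose tree/2: node(T, B, Q) = node(node(X, X, empty), T, 0),  node(node(tree(nil, 3), tree(nil, empty), 7), X, tree(node(X2, X2, nil), 3)) = node(X2, leaf(leaf(0)), M).
Decompose node/3: T = node(X, X, empty),  B = T,  Q = 0.
Bind T := node(X, X, empty); substituting into the one remaining equation that mentions T gives: B = node(X, X, empty).
Bind B := node(X, X, empty); no other remaining equation mentions B.
Bind Q := 0; no other remaining equation mentions Q.
Decompose node/3: node(tree(nil, 3), tree(nil, empty), 7) = X2,  X = leaf(leaf(0)),  tree(node(X2, X2, nil), 3) = M.
Bind X2 := node(tree(nil, 3), tree(nil, empty), 7); substituting into the one remaining equation that mentions X2 gives: tree(node(node(tree(nil, 3), tree(nil, empty), 7), node(tree(nil, 3), tree(nil, empty), 7), nil), 3) = M.
Bind X := leaf(leaf(0)); no other remaining equation mentions X. Substituting into the earlier bindings gives T := node(leaf(leaf(0)), leaf(leaf(0)), empty), B := node(leaf(leaf(0)), leaf(leaf(0)), empty).
Bind M := tree(node(node(tree(nil, 3), tree(nil, empty), 7), node(tree(nil, 3), tree(nil, empty), 7), nil), 3).
No equations remain and no clash or occurs-check failure arose, so a unifier exists.

YES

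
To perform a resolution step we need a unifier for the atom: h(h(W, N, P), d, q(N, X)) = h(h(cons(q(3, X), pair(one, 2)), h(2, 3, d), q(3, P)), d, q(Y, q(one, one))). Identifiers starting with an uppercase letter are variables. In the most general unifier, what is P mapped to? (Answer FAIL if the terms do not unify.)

FAIL

Decompose h/3: h(W, N, P) = h(cons(q(3, X), pair(one, 2)), h(2, 3, d), q(3, P)),  d = d,  q(N, X) = q(Y, q(one, one)).
Decompose h/3: W = cons(q(3, X), pair(one, 2)),  N = h(2, 3, d),  P = q(3, P).
Bind W := cons(q(3, X), pair(one, 2)); no other remaining equation mentions W.
Bind N := h(2, 3, d); substituting into the one remaining equation that mentions N gives: q(h(2, 3, d), X) = q(Y, q(one, one)).
Occurs check fails: P occurs in q(3, P); the equation P = q(3, P) has no finite solution.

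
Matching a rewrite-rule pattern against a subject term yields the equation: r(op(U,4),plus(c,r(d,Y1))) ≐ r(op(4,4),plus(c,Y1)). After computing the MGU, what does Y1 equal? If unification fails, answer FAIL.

FAIL

Decompose r/2: op(U,4) ≐ op(4,4),  plus(c,r(d,Y1)) ≐ plus(c,Y1).
Decompose op/2: U ≐ 4,  4 ≐ 4.
Bind U := 4; no other remaining equation mentions U.
Delete trivial equation 4 ≐ 4.
Decompose plus/2: c ≐ c,  r(d,Y1) ≐ Y1.
Delete trivial equation c ≐ c.
Occurs check fails: Y1 occurs in r(d,Y1); the equation Y1 ≐ r(d,Y1) has no finite solution.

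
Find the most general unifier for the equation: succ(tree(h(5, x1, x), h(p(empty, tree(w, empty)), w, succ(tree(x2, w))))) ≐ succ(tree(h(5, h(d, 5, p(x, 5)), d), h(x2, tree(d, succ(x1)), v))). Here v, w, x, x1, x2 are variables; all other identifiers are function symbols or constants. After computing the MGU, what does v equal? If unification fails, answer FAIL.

succ(tree(p(empty, tree(tree(d, succ(h(d, 5, p(d, 5)))), empty)), tree(d, succ(h(d, 5, p(d, 5))))))

Decompose succ/1: tree(h(5, x1, x), h(p(empty, tree(w, empty)), w, succ(tree(x2, w)))) ≐ tree(h(5, h(d, 5, p(x, 5)), d), h(x2, tree(d, succ(x1)), v)).
Decompose tree/2: h(5, x1, x) ≐ h(5, h(d, 5, p(x, 5)), d),  h(p(empty, tree(w, empty)), w, succ(tree(x2, w))) ≐ h(x2, tree(d, succ(x1)), v).
Decompose h/3: 5 ≐ 5,  x1 ≐ h(d, 5, p(x, 5)),  x ≐ d.
Delete trivial equation 5 ≐ 5.
Bind x1 := h(d, 5, p(x, 5)); substituting into the one remaining equation that mentions x1 gives: h(p(empty, tree(w, empty)), w, succ(tree(x2, w))) ≐ h(x2, tree(d, succ(h(d, 5, p(x, 5)))), v).
Bind x := d; substituting into the remaining equation gives: h(p(empty, tree(w, empty)), w, succ(tree(x2, w))) ≐ h(x2, tree(d, succ(h(d, 5, p(d, 5)))), v). Substituting into the earlier binding gives x1 := h(d, 5, p(d, 5)).
Decompose h/3: p(empty, tree(w, empty)) ≐ x2,  w ≐ tree(d, succ(h(d, 5, p(d, 5)))),  succ(tree(x2, w)) ≐ v.
Bind x2 := p(empty, tree(w, empty)); substituting into the one remaining equation that mentions x2 gives: succ(tree(p(empty, tree(w, empty)), w)) ≐ v.
Bind w := tree(d, succ(h(d, 5, p(d, 5)))); substituting into the remaining equation gives: succ(tree(p(empty, tree(tree(d, succ(h(d, 5, p(d, 5)))), empty)), tree(d, succ(h(d, 5, p(d, 5)))))) ≐ v. Substituting into the earlier binding gives x2 := p(empty, tree(tree(d, succ(h(d, 5, p(d, 5)))), empty)).
Bind v := succ(tree(p(empty, tree(tree(d, succ(h(d, 5, p(d, 5)))), empty)), tree(d, succ(h(d, 5, p(d, 5)))))).
MGU = { x1 := h(d, 5, p(d, 5)), x := d, x2 := p(empty, tree(tree(d, succ(h(d, 5, p(d, 5)))), empty)), w := tree(d, succ(h(d, 5, p(d, 5)))), v := succ(tree(p(empty, tree(tree(d, succ(h(d, 5, p(d, 5)))), empty)), tree(d, succ(h(d, 5, p(d, 5)))))) }, so v := succ(tree(p(empty, tree(tree(d, succ(h(d, 5, p(d, 5)))), empty)), tree(d, succ(h(d, 5, p(d, 5)))))).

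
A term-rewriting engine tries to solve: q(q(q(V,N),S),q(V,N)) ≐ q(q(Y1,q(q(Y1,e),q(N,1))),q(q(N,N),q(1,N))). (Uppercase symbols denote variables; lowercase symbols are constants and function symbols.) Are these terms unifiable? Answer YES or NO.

NO

Decompose q/2: q(q(V,N),S) ≐ q(Y1,q(q(Y1,e),q(N,1))),  q(V,N) ≐ q(q(N,N),q(1,N)).
Decompose q/2: q(V,N) ≐ Y1,  S ≐ q(q(Y1,e),q(N,1)).
Bind Y1 := q(V,N); substituting into the one remaining equation that mentions Y1 gives: S ≐ q(q(q(V,N),e),q(N,1)).
Bind S := q(q(q(V,N),e),q(N,1)); no other remaining equation mentions S.
Decompose q/2: V ≐ q(N,N),  N ≐ q(1,N).
Bind V := q(N,N); no other remaining equation mentions V. Substituting into the earlier bindings gives Y1 := q(q(N,N),N), S := q(q(q(q(N,N),N),e),q(N,1)).
Occurs check fails: N occurs in q(1,N); the equation N ≐ q(1,N) has no finite solution.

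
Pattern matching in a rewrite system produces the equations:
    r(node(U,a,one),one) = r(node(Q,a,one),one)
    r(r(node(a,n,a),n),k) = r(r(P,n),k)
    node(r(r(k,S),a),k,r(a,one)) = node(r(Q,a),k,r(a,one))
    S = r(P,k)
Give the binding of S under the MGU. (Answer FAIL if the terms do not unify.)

Decompose r/2: node(U,a,one) = node(Q,a,one),  one = one.
Decompose node/3: U = Q,  a = a,  one = one.
Bind U := Q; no other remaining equation mentions U.
Delete trivial equation a = a.
Delete trivial equation one = one.
Delete trivial equation one = one.
Decompose r/2: r(node(a,n,a),n) = r(P,n),  k = k.
Decompose r/2: node(a,n,a) = P,  n = n.
Bind P := node(a,n,a); substituting into the one remaining equation that mentions P gives: S = r(node(a,n,a),k).
Delete trivial equation n = n.
Delete trivial equation k = k.
Decompose node/3: r(r(k,S),a) = r(Q,a),  k = k,  r(a,one) = r(a,one).
Decompose r/2: r(k,S) = Q,  a = a.
Bind Q := r(k,S); no other remaining equation mentions Q. Substituting into the earlier binding gives U := r(k,S).
Delete trivial equation a = a.
Delete trivial equation k = k.
Delete trivial equation r(a,one) = r(a,one).
Bind S := r(node(a,n,a),k). Substituting into the earlier bindings gives U := r(k,r(node(a,n,a),k)), Q := r(k,r(node(a,n,a),k)).
MGU = { U := r(k,r(node(a,n,a),k)), P := node(a,n,a), Q := r(k,r(node(a,n,a),k)), S := r(node(a,n,a),k) }, so S := r(node(a,n,a),k).

r(node(a,n,a),k)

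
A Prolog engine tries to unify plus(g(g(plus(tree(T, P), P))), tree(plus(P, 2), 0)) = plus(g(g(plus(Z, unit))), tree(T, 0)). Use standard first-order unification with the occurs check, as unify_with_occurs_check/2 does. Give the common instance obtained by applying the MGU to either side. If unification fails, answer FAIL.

plus(g(g(plus(tree(plus(unit, 2), unit), unit))), tree(plus(unit, 2), 0))

Decompose plus/2: g(g(plus(tree(T, P), P))) = g(g(plus(Z, unit))),  tree(plus(P, 2), 0) = tree(T, 0).
Decompose g/1: g(plus(tree(T, P), P)) = g(plus(Z, unit)).
Decompose g/1: plus(tree(T, P), P) = plus(Z, unit).
Decompose plus/2: tree(T, P) = Z,  P = unit.
Bind Z := tree(T, P); no other remaining equation mentions Z.
Bind P := unit; substituting into the remaining equation gives: tree(plus(unit, 2), 0) = tree(T, 0). Substituting into the earlier binding gives Z := tree(T, unit).
Decompose tree/2: plus(unit, 2) = T,  0 = 0.
Bind T := plus(unit, 2); no other remaining equation mentions T. Substituting into the earlier binding gives Z := tree(plus(unit, 2), unit).
Delete trivial equation 0 = 0.
Applying the MGU to either side gives plus(g(g(plus(tree(plus(unit, 2), unit), unit))), tree(plus(unit, 2), 0)).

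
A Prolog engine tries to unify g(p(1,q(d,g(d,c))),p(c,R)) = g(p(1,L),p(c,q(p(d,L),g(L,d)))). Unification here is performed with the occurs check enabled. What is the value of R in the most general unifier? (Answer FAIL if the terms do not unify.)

q(p(d,q(d,g(d,c))),g(q(d,g(d,c)),d))

Decompose g/2: p(1,q(d,g(d,c))) = p(1,L),  p(c,R) = p(c,q(p(d,L),g(L,d))).
Decompose p/2: 1 = 1,  q(d,g(d,c)) = L.
Delete trivial equation 1 = 1.
Bind L := q(d,g(d,c)); substituting into the remaining equation gives: p(c,R) = p(c,q(p(d,q(d,g(d,c))),g(q(d,g(d,c)),d))).
Decompose p/2: c = c,  R = q(p(d,q(d,g(d,c))),g(q(d,g(d,c)),d)).
Delete trivial equation c = c.
Bind R := q(p(d,q(d,g(d,c))),g(q(d,g(d,c)),d)).
MGU = { L -> q(d,g(d,c)), R -> q(p(d,q(d,g(d,c))),g(q(d,g(d,c)),d)) }, so R -> q(p(d,q(d,g(d,c))),g(q(d,g(d,c)),d)).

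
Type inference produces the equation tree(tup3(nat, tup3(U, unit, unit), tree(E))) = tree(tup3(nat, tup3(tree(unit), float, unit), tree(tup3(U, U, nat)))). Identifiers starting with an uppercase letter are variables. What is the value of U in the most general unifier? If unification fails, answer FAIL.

Decompose tree/1: tup3(nat, tup3(U, unit, unit), tree(E)) = tup3(nat, tup3(tree(unit), float, unit), tree(tup3(U, U, nat))).
Decompose tup3/3: nat = nat,  tup3(U, unit, unit) = tup3(tree(unit), float, unit),  tree(E) = tree(tup3(U, U, nat)).
Delete trivial equation nat = nat.
Decompose tup3/3: U = tree(unit),  unit = float,  unit = unit.
Bind U := tree(unit); substituting into the one remaining equation that mentions U gives: tree(E) = tree(tup3(tree(unit), tree(unit), nat)).
Clash: constants unit and float differ; no unifier exists.

FAIL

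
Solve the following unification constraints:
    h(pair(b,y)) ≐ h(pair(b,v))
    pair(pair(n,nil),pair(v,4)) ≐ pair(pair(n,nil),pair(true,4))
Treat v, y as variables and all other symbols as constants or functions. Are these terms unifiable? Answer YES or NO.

YES

Decompose h/1: pair(b,y) ≐ pair(b,v).
Decompose pair/2: b ≐ b,  y ≐ v.
Delete trivial equation b ≐ b.
Bind y := v; no other remaining equation mentions y.
Decompose pair/2: pair(n,nil) ≐ pair(n,nil),  pair(v,4) ≐ pair(true,4).
Delete trivial equation pair(n,nil) ≐ pair(n,nil).
Decompose pair/2: v ≐ true,  4 ≐ 4.
Bind v := true; no other remaining equation mentions v. Substituting into the earlier binding gives y := true.
Delete trivial equation 4 ≐ 4.
No equations remain and no clash or occurs-check failure arose, so a unifier exists.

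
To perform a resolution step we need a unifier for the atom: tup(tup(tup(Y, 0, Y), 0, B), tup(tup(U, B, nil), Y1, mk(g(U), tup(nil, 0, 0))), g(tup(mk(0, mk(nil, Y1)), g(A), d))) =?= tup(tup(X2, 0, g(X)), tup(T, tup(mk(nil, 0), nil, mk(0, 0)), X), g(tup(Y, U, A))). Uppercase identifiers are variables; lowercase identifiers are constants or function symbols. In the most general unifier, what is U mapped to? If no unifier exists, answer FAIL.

Decompose tup/3: tup(tup(Y, 0, Y), 0, B) =?= tup(X2, 0, g(X)),  tup(tup(U, B, nil), Y1, mk(g(U), tup(nil, 0, 0))) =?= tup(T, tup(mk(nil, 0), nil, mk(0, 0)), X),  g(tup(mk(0, mk(nil, Y1)), g(A), d)) =?= g(tup(Y, U, A)).
Decompose tup/3: tup(Y, 0, Y) =?= X2,  0 =?= 0,  B =?= g(X).
Bind X2 := tup(Y, 0, Y); no other remaining equation mentions X2.
Delete trivial equation 0 =?= 0.
Bind B := g(X); substituting into the one remaining equation that mentions B gives: tup(tup(U, g(X), nil), Y1, mk(g(U), tup(nil, 0, 0))) =?= tup(T, tup(mk(nil, 0), nil, mk(0, 0)), X).
Decompose tup/3: tup(U, g(X), nil) =?= T,  Y1 =?= tup(mk(nil, 0), nil, mk(0, 0)),  mk(g(U), tup(nil, 0, 0)) =?= X.
Bind T := tup(U, g(X), nil); no other remaining equation mentions T.
Bind Y1 := tup(mk(nil, 0), nil, mk(0, 0)); substituting into the one remaining equation that mentions Y1 gives: g(tup(mk(0, mk(nil, tup(mk(nil, 0), nil, mk(0, 0)))), g(A), d)) =?= g(tup(Y, U, A)).
Bind X := mk(g(U), tup(nil, 0, 0)); no other remaining equation mentions X. Substituting into the earlier bindings gives B := g(mk(g(U), tup(nil, 0, 0))), T := tup(U, g(mk(g(U), tup(nil, 0, 0))), nil).
Decompose g/1: tup(mk(0, mk(nil, tup(mk(nil, 0), nil, mk(0, 0)))), g(A), d) =?= tup(Y, U, A).
Decompose tup/3: mk(0, mk(nil, tup(mk(nil, 0), nil, mk(0, 0)))) =?= Y,  g(A) =?= U,  d =?= A.
Bind Y := mk(0, mk(nil, tup(mk(nil, 0), nil, mk(0, 0)))); no other remaining equation mentions Y. Substituting into the earlier binding gives X2 := tup(mk(0, mk(nil, tup(mk(nil, 0), nil, mk(0, 0)))), 0, mk(0, mk(nil, tup(mk(nil, 0), nil, mk(0, 0))))).
Bind U := g(A); no other remaining equation mentions U. Substituting into the earlier bindings gives B := g(mk(g(g(A)), tup(nil, 0, 0))), T := tup(g(A), g(mk(g(g(A)), tup(nil, 0, 0))), nil), X := mk(g(g(A)), tup(nil, 0, 0)).
Bind A := d. Substituting into the earlier bindings gives B := g(mk(g(g(d)), tup(nil, 0, 0))), T := tup(g(d), g(mk(g(g(d)), tup(nil, 0, 0))), nil), X := mk(g(g(d)), tup(nil, 0, 0)), U := g(d).
MGU = { X2 -> tup(mk(0, mk(nil, tup(mk(nil, 0), nil, mk(0, 0)))), 0, mk(0, mk(nil, tup(mk(nil, 0), nil, mk(0, 0))))), B -> g(mk(g(g(d)), tup(nil, 0, 0))), T -> tup(g(d), g(mk(g(g(d)), tup(nil, 0, 0))), nil), Y1 -> tup(mk(nil, 0), nil, mk(0, 0)), X -> mk(g(g(d)), tup(nil, 0, 0)), Y -> mk(0, mk(nil, tup(mk(nil, 0), nil, mk(0, 0)))), U -> g(d), A -> d }, so U -> g(d).

g(d)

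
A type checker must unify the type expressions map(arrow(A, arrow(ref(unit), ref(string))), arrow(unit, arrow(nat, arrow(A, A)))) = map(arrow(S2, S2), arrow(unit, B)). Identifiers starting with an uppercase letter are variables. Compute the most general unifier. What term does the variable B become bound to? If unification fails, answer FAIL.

Decompose map/2: arrow(A, arrow(ref(unit), ref(string))) = arrow(S2, S2),  arrow(unit, arrow(nat, arrow(A, A))) = arrow(unit, B).
Decompose arrow/2: A = S2,  arrow(ref(unit), ref(string)) = S2.
Bind A := S2; substituting into the one remaining equation that mentions A gives: arrow(unit, arrow(nat, arrow(S2, S2))) = arrow(unit, B).
Bind S2 := arrow(ref(unit), ref(string)); substituting into the remaining equation gives: arrow(unit, arrow(nat, arrow(arrow(ref(unit), ref(string)), arrow(ref(unit), ref(string))))) = arrow(unit, B). Substituting into the earlier binding gives A := arrow(ref(unit), ref(string)).
Decompose arrow/2: unit = unit,  arrow(nat, arrow(arrow(ref(unit), ref(string)), arrow(ref(unit), ref(string)))) = B.
Delete trivial equation unit = unit.
Bind B := arrow(nat, arrow(arrow(ref(unit), ref(string)), arrow(ref(unit), ref(string)))).
MGU = { A := arrow(ref(unit), ref(string)), S2 := arrow(ref(unit), ref(string)), B := arrow(nat, arrow(arrow(ref(unit), ref(string)), arrow(ref(unit), ref(string)))) }, so B := arrow(nat, arrow(arrow(ref(unit), ref(string)), arrow(ref(unit), ref(string)))).

arrow(nat, arrow(arrow(ref(unit), ref(string)), arrow(ref(unit), ref(string))))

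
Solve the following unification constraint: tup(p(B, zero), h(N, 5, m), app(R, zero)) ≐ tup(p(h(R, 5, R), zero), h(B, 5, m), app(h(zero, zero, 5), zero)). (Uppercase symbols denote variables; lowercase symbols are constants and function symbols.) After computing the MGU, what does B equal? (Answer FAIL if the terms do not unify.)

Decompose tup/3: p(B, zero) ≐ p(h(R, 5, R), zero),  h(N, 5, m) ≐ h(B, 5, m),  app(R, zero) ≐ app(h(zero, zero, 5), zero).
Decompose p/2: B ≐ h(R, 5, R),  zero ≐ zero.
Bind B := h(R, 5, R); substituting into the one remaining equation that mentions B gives: h(N, 5, m) ≐ h(h(R, 5, R), 5, m).
Delete trivial equation zero ≐ zero.
Decompose h/3: N ≐ h(R, 5, R),  5 ≐ 5,  m ≐ m.
Bind N := h(R, 5, R); no other remaining equation mentions N.
Delete trivial equation 5 ≐ 5.
Delete trivial equation m ≐ m.
Decompose app/2: R ≐ h(zero, zero, 5),  zero ≐ zero.
Bind R := h(zero, zero, 5); no other remaining equation mentions R. Substituting into the earlier bindings gives B := h(h(zero, zero, 5), 5, h(zero, zero, 5)), N := h(h(zero, zero, 5), 5, h(zero, zero, 5)).
Delete trivial equation zero ≐ zero.
MGU = { B -> h(h(zero, zero, 5), 5, h(zero, zero, 5)), N -> h(h(zero, zero, 5), 5, h(zero, zero, 5)), R -> h(zero, zero, 5) }, so B -> h(h(zero, zero, 5), 5, h(zero, zero, 5)).

h(h(zero, zero, 5), 5, h(zero, zero, 5))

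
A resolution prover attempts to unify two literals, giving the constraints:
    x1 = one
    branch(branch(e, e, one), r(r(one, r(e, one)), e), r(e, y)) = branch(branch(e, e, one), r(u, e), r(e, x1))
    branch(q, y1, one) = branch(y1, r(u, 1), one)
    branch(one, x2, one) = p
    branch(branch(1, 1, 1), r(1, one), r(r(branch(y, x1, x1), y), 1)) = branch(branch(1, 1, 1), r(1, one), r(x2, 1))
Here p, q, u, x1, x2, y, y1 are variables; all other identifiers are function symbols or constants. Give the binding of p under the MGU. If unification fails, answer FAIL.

branch(one, r(branch(one, one, one), one), one)

Bind x1 := one; substituting into the 2 remaining equations that mention x1 gives: branch(branch(e, e, one), r(r(one, r(e, one)), e), r(e, y)) = branch(branch(e, e, one), r(u, e), r(e, one)),  branch(branch(1, 1, 1), r(1, one), r(r(branch(y, one, one), y), 1)) = branch(branch(1, 1, 1), r(1, one), r(x2, 1)).
Decompose branch/3: branch(e, e, one) = branch(e, e, one),  r(r(one, r(e, one)), e) = r(u, e),  r(e, y) = r(e, one).
Delete trivial equation branch(e, e, one) = branch(e, e, one).
Decompose r/2: r(one, r(e, one)) = u,  e = e.
Bind u := r(one, r(e, one)); substituting into the one remaining equation that mentions u gives: branch(q, y1, one) = branch(y1, r(r(one, r(e, one)), 1), one).
Delete trivial equation e = e.
Decompose r/2: e = e,  y = one.
Delete trivial equation e = e.
Bind y := one; substituting into the one remaining equation that mentions y gives: branch(branch(1, 1, 1), r(1, one), r(r(branch(one, one, one), one), 1)) = branch(branch(1, 1, 1), r(1, one), r(x2, 1)).
Decompose branch/3: q = y1,  y1 = r(r(one, r(e, one)), 1),  one = one.
Bind q := y1; no other remaining equation mentions q.
Bind y1 := r(r(one, r(e, one)), 1); no other remaining equation mentions y1. Substituting into the earlier binding gives q := r(r(one, r(e, one)), 1).
Delete trivial equation one = one.
Bind p := branch(one, x2, one); no other remaining equation mentions p.
Decompose branch/3: branch(1, 1, 1) = branch(1, 1, 1),  r(1, one) = r(1, one),  r(r(branch(one, one, one), one), 1) = r(x2, 1).
Delete trivial equation branch(1, 1, 1) = branch(1, 1, 1).
Delete trivial equation r(1, one) = r(1, one).
Decompose r/2: r(branch(one, one, one), one) = x2,  1 = 1.
Bind x2 := r(branch(one, one, one), one); no other remaining equation mentions x2. Substituting into the earlier binding gives p := branch(one, r(branch(one, one, one), one), one).
Delete trivial equation 1 = 1.
MGU = { x1 -> one, u -> r(one, r(e, one)), y -> one, q -> r(r(one, r(e, one)), 1), y1 -> r(r(one, r(e, one)), 1), p -> branch(one, r(branch(one, one, one), one), one), x2 -> r(branch(one, one, one), one) }, so p -> branch(one, r(branch(one, one, one), one), one).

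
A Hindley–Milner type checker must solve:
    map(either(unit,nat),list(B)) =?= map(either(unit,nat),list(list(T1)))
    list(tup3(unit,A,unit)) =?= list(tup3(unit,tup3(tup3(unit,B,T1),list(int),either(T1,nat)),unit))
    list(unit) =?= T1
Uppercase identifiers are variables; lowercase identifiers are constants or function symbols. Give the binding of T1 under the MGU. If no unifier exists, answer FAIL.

Decompose map/2: either(unit,nat) =?= either(unit,nat),  list(B) =?= list(list(T1)).
Delete trivial equation either(unit,nat) =?= either(unit,nat).
Decompose list/1: B =?= list(T1).
Bind B := list(T1); substituting into the one remaining equation that mentions B gives: list(tup3(unit,A,unit)) =?= list(tup3(unit,tup3(tup3(unit,list(T1),T1),list(int),either(T1,nat)),unit)).
Decompose list/1: tup3(unit,A,unit) =?= tup3(unit,tup3(tup3(unit,list(T1),T1),list(int),either(T1,nat)),unit).
Decompose tup3/3: unit =?= unit,  A =?= tup3(tup3(unit,list(T1),T1),list(int),either(T1,nat)),  unit =?= unit.
Delete trivial equation unit =?= unit.
Bind A := tup3(tup3(unit,list(T1),T1),list(int),either(T1,nat)); no other remaining equation mentions A.
Delete trivial equation unit =?= unit.
Bind T1 := list(unit). Substituting into the earlier bindings gives B := list(list(unit)), A := tup3(tup3(unit,list(list(unit)),list(unit)),list(int),either(list(unit),nat)).
MGU = { B := list(list(unit)), A := tup3(tup3(unit,list(list(unit)),list(unit)),list(int),either(list(unit),nat)), T1 := list(unit) }, so T1 := list(unit).

list(unit)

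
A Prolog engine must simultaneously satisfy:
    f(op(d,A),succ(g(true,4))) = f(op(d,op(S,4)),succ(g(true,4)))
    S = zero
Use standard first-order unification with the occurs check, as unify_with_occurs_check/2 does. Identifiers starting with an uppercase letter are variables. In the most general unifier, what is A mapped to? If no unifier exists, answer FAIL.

Decompose f/2: op(d,A) = op(d,op(S,4)),  succ(g(true,4)) = succ(g(true,4)).
Decompose op/2: d = d,  A = op(S,4).
Delete trivial equation d = d.
Bind A := op(S,4); no other remaining equation mentions A.
Delete trivial equation succ(g(true,4)) = succ(g(true,4)).
Bind S := zero. Substituting into the earlier binding gives A := op(zero,4).
MGU = { A ↦ op(zero,4), S ↦ zero }, so A ↦ op(zero,4).

op(zero,4)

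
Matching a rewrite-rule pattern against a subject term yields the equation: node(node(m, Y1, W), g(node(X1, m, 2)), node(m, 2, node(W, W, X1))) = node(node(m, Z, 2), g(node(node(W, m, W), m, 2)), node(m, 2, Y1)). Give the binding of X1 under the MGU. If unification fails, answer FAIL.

Decompose node/3: node(m, Y1, W) = node(m, Z, 2),  g(node(X1, m, 2)) = g(node(node(W, m, W), m, 2)),  node(m, 2, node(W, W, X1)) = node(m, 2, Y1).
Decompose node/3: m = m,  Y1 = Z,  W = 2.
Delete trivial equation m = m.
Bind Y1 := Z; substituting into the one remaining equation that mentions Y1 gives: node(m, 2, node(W, W, X1)) = node(m, 2, Z).
Bind W := 2; substituting into the remaining equations gives: g(node(X1, m, 2)) = g(node(node(2, m, 2), m, 2)),  node(m, 2, node(2, 2, X1)) = node(m, 2, Z).
Decompose g/1: node(X1, m, 2) = node(node(2, m, 2), m, 2).
Decompose node/3: X1 = node(2, m, 2),  m = m,  2 = 2.
Bind X1 := node(2, m, 2); substituting into the one remaining equation that mentions X1 gives: node(m, 2, node(2, 2, node(2, m, 2))) = node(m, 2, Z).
Delete trivial equation m = m.
Delete trivial equation 2 = 2.
Decompose node/3: m = m,  2 = 2,  node(2, 2, node(2, m, 2)) = Z.
Delete trivial equation m = m.
Delete trivial equation 2 = 2.
Bind Z := node(2, 2, node(2, m, 2)). Substituting into the earlier binding gives Y1 := node(2, 2, node(2, m, 2)).
MGU = { Y1 := node(2, 2, node(2, m, 2)), W := 2, X1 := node(2, m, 2), Z := node(2, 2, node(2, m, 2)) }, so X1 := node(2, m, 2).

node(2, m, 2)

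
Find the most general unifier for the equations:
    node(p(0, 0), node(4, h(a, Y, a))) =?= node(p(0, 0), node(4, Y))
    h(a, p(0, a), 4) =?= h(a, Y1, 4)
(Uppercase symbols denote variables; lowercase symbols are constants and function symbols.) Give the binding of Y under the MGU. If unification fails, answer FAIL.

Decompose node/2: p(0, 0) =?= p(0, 0),  node(4, h(a, Y, a)) =?= node(4, Y).
Delete trivial equation p(0, 0) =?= p(0, 0).
Decompose node/2: 4 =?= 4,  h(a, Y, a) =?= Y.
Delete trivial equation 4 =?= 4.
Occurs check fails: Y occurs in h(a, Y, a); the equation Y =?= h(a, Y, a) has no finite solution.

FAIL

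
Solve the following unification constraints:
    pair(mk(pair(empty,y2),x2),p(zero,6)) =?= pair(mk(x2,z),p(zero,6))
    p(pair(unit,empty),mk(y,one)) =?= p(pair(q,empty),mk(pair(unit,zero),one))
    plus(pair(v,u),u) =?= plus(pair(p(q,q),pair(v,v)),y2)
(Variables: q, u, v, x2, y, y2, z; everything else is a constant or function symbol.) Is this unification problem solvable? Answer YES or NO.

YES

Decompose pair/2: mk(pair(empty,y2),x2) =?= mk(x2,z),  p(zero,6) =?= p(zero,6).
Decompose mk/2: pair(empty,y2) =?= x2,  x2 =?= z.
Bind x2 := pair(empty,y2); substituting into the one remaining equation that mentions x2 gives: pair(empty,y2) =?= z.
Bind z := pair(empty,y2); no other remaining equation mentions z.
Delete trivial equation p(zero,6) =?= p(zero,6).
Decompose p/2: pair(unit,empty) =?= pair(q,empty),  mk(y,one) =?= mk(pair(unit,zero),one).
Decompose pair/2: unit =?= q,  empty =?= empty.
Bind q := unit; substituting into the one remaining equation that mentions q gives: plus(pair(v,u),u) =?= plus(pair(p(unit,unit),pair(v,v)),y2).
Delete trivial equation empty =?= empty.
Decompose mk/2: y =?= pair(unit,zero),  one =?= one.
Bind y := pair(unit,zero); no other remaining equation mentions y.
Delete trivial equation one =?= one.
Decompose plus/2: pair(v,u) =?= pair(p(unit,unit),pair(v,v)),  u =?= y2.
Decompose pair/2: v =?= p(unit,unit),  u =?= pair(v,v).
Bind v := p(unit,unit); substituting into the one remaining equation that mentions v gives: u =?= pair(p(unit,unit),p(unit,unit)).
Bind u := pair(p(unit,unit),p(unit,unit)); substituting into the remaining equation gives: pair(p(unit,unit),p(unit,unit)) =?= y2.
Bind y2 := pair(p(unit,unit),p(unit,unit)). Substituting into the earlier bindings gives x2 := pair(empty,pair(p(unit,unit),p(unit,unit))), z := pair(empty,pair(p(unit,unit),p(unit,unit))).
No equations remain and no clash or occurs-check failure arose, so a unifier exists.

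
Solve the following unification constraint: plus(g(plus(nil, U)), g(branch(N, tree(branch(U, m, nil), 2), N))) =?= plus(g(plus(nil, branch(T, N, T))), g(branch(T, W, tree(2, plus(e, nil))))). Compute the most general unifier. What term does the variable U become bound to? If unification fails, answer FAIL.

branch(tree(2, plus(e, nil)), tree(2, plus(e, nil)), tree(2, plus(e, nil)))

Decompose plus/2: g(plus(nil, U)) =?= g(plus(nil, branch(T, N, T))),  g(branch(N, tree(branch(U, m, nil), 2), N)) =?= g(branch(T, W, tree(2, plus(e, nil)))).
Decompose g/1: plus(nil, U) =?= plus(nil, branch(T, N, T)).
Decompose plus/2: nil =?= nil,  U =?= branch(T, N, T).
Delete trivial equation nil =?= nil.
Bind U := branch(T, N, T); substituting into the remaining equation gives: g(branch(N, tree(branch(branch(T, N, T), m, nil), 2), N)) =?= g(branch(T, W, tree(2, plus(e, nil)))).
Decompose g/1: branch(N, tree(branch(branch(T, N, T), m, nil), 2), N) =?= branch(T, W, tree(2, plus(e, nil))).
Decompose branch/3: N =?= T,  tree(branch(branch(T, N, T), m, nil), 2) =?= W,  N =?= tree(2, plus(e, nil)).
Bind N := T; substituting into the remaining equations gives: tree(branch(branch(T, T, T), m, nil), 2) =?= W,  T =?= tree(2, plus(e, nil)). Substituting into the earlier binding gives U := branch(T, T, T).
Bind W := tree(branch(branch(T, T, T), m, nil), 2); no other remaining equation mentions W.
Bind T := tree(2, plus(e, nil)). Substituting into the earlier bindings gives U := branch(tree(2, plus(e, nil)), tree(2, plus(e, nil)), tree(2, plus(e, nil))), N := tree(2, plus(e, nil)), W := tree(branch(branch(tree(2, plus(e, nil)), tree(2, plus(e, nil)), tree(2, plus(e, nil))), m, nil), 2).
MGU = { U := branch(tree(2, plus(e, nil)), tree(2, plus(e, nil)), tree(2, plus(e, nil))), N := tree(2, plus(e, nil)), W := tree(branch(branch(tree(2, plus(e, nil)), tree(2, plus(e, nil)), tree(2, plus(e, nil))), m, nil), 2), T := tree(2, plus(e, nil)) }, so U := branch(tree(2, plus(e, nil)), tree(2, plus(e, nil)), tree(2, plus(e, nil))).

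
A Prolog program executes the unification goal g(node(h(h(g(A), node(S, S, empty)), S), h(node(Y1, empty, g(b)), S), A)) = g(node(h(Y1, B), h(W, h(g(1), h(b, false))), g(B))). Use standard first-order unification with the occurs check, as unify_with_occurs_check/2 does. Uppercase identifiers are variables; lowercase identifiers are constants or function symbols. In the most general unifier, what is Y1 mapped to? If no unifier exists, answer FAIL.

Decompose g/1: node(h(h(g(A), node(S, S, empty)), S), h(node(Y1, empty, g(b)), S), A) = node(h(Y1, B), h(W, h(g(1), h(b, false))), g(B)).
Decompose node/3: h(h(g(A), node(S, S, empty)), S) = h(Y1, B),  h(node(Y1, empty, g(b)), S) = h(W, h(g(1), h(b, false))),  A = g(B).
Decompose h/2: h(g(A), node(S, S, empty)) = Y1,  S = B.
Bind Y1 := h(g(A), node(S, S, empty)); substituting into the one remaining equation that mentions Y1 gives: h(node(h(g(A), node(S, S, empty)), empty, g(b)), S) = h(W, h(g(1), h(b, false))).
Bind S := B; substituting into the one remaining equation that mentions S gives: h(node(h(g(A), node(B, B, empty)), empty, g(b)), B) = h(W, h(g(1), h(b, false))). Substituting into the earlier binding gives Y1 := h(g(A), node(B, B, empty)).
Decompose h/2: node(h(g(A), node(B, B, empty)), empty, g(b)) = W,  B = h(g(1), h(b, false)).
Bind W := node(h(g(A), node(B, B, empty)), empty, g(b)); no other remaining equation mentions W.
Bind B := h(g(1), h(b, false)); substituting into the remaining equation gives: A = g(h(g(1), h(b, false))). Substituting into the earlier bindings gives Y1 := h(g(A), node(h(g(1), h(b, false)), h(g(1), h(b, false)), empty)), S := h(g(1), h(b, false)), W := node(h(g(A), node(h(g(1), h(b, false)), h(g(1), h(b, false)), empty)), empty, g(b)).
Bind A := g(h(g(1), h(b, false))). Substituting into the earlier bindings gives Y1 := h(g(g(h(g(1), h(b, false)))), node(h(g(1), h(b, false)), h(g(1), h(b, false)), empty)), W := node(h(g(g(h(g(1), h(b, false)))), node(h(g(1), h(b, false)), h(g(1), h(b, false)), empty)), empty, g(b)).
MGU = { Y1 ↦ h(g(g(h(g(1), h(b, false)))), node(h(g(1), h(b, false)), h(g(1), h(b, false)), empty)), S ↦ h(g(1), h(b, false)), W ↦ node(h(g(g(h(g(1), h(b, false)))), node(h(g(1), h(b, false)), h(g(1), h(b, false)), empty)), empty, g(b)), B ↦ h(g(1), h(b, false)), A ↦ g(h(g(1), h(b, false))) }, so Y1 ↦ h(g(g(h(g(1), h(b, false)))), node(h(g(1), h(b, false)), h(g(1), h(b, false)), empty)).

h(g(g(h(g(1), h(b, false)))), node(h(g(1), h(b, false)), h(g(1), h(b, false)), empty))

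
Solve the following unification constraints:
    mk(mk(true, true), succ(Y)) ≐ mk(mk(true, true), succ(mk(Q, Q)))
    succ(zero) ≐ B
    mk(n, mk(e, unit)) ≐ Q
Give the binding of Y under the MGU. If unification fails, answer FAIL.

Decompose mk/2: mk(true, true) ≐ mk(true, true),  succ(Y) ≐ succ(mk(Q, Q)).
Delete trivial equation mk(true, true) ≐ mk(true, true).
Decompose succ/1: Y ≐ mk(Q, Q).
Bind Y := mk(Q, Q); no other remaining equation mentions Y.
Bind B := succ(zero); no other remaining equation mentions B.
Bind Q := mk(n, mk(e, unit)). Substituting into the earlier binding gives Y := mk(mk(n, mk(e, unit)), mk(n, mk(e, unit))).
MGU = { Y ↦ mk(mk(n, mk(e, unit)), mk(n, mk(e, unit))), B ↦ succ(zero), Q ↦ mk(n, mk(e, unit)) }, so Y ↦ mk(mk(n, mk(e, unit)), mk(n, mk(e, unit))).

mk(mk(n, mk(e, unit)), mk(n, mk(e, unit)))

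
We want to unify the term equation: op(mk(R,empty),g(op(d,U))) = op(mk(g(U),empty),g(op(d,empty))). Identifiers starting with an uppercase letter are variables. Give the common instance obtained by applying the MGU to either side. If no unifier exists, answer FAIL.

op(mk(g(empty),empty),g(op(d,empty)))

Decompose op/2: mk(R,empty) = mk(g(U),empty),  g(op(d,U)) = g(op(d,empty)).
Decompose mk/2: R = g(U),  empty = empty.
Bind R := g(U); no other remaining equation mentions R.
Delete trivial equation empty = empty.
Decompose g/1: op(d,U) = op(d,empty).
Decompose op/2: d = d,  U = empty.
Delete trivial equation d = d.
Bind U := empty. Substituting into the earlier binding gives R := g(empty).
Applying the MGU to either side gives op(mk(g(empty),empty),g(op(d,empty))).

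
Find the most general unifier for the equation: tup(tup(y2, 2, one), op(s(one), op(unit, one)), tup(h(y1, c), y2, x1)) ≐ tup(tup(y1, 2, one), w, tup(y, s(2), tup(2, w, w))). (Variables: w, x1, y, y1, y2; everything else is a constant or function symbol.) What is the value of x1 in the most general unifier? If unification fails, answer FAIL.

Decompose tup/3: tup(y2, 2, one) ≐ tup(y1, 2, one),  op(s(one), op(unit, one)) ≐ w,  tup(h(y1, c), y2, x1) ≐ tup(y, s(2), tup(2, w, w)).
Decompose tup/3: y2 ≐ y1,  2 ≐ 2,  one ≐ one.
Bind y2 := y1; substituting into the one remaining equation that mentions y2 gives: tup(h(y1, c), y1, x1) ≐ tup(y, s(2), tup(2, w, w)).
Delete trivial equation 2 ≐ 2.
Delete trivial equation one ≐ one.
Bind w := op(s(one), op(unit, one)); substituting into the remaining equation gives: tup(h(y1, c), y1, x1) ≐ tup(y, s(2), tup(2, op(s(one), op(unit, one)), op(s(one), op(unit, one)))).
Decompose tup/3: h(y1, c) ≐ y,  y1 ≐ s(2),  x1 ≐ tup(2, op(s(one), op(unit, one)), op(s(one), op(unit, one))).
Bind y := h(y1, c); no other remaining equation mentions y.
Bind y1 := s(2); no other remaining equation mentions y1. Substituting into the earlier bindings gives y2 := s(2), y := h(s(2), c).
Bind x1 := tup(2, op(s(one), op(unit, one)), op(s(one), op(unit, one))).
MGU = { y2 -> s(2), w -> op(s(one), op(unit, one)), y -> h(s(2), c), y1 -> s(2), x1 -> tup(2, op(s(one), op(unit, one)), op(s(one), op(unit, one))) }, so x1 -> tup(2, op(s(one), op(unit, one)), op(s(one), op(unit, one))).

tup(2, op(s(one), op(unit, one)), op(s(one), op(unit, one)))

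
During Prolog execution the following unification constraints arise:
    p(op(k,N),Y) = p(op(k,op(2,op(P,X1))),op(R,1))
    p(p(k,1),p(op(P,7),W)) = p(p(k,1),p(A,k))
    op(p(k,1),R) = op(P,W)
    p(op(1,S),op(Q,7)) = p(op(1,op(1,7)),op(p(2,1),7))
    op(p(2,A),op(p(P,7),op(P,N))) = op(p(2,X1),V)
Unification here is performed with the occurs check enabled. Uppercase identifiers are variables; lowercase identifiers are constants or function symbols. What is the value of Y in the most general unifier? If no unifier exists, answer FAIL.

op(k,1)

Decompose p/2: op(k,N) = op(k,op(2,op(P,X1))),  Y = op(R,1).
Decompose op/2: k = k,  N = op(2,op(P,X1)).
Delete trivial equation k = k.
Bind N := op(2,op(P,X1)); substituting into the one remaining equation that mentions N gives: op(p(2,A),op(p(P,7),op(P,op(2,op(P,X1))))) = op(p(2,X1),V).
Bind Y := op(R,1); no other remaining equation mentions Y.
Decompose p/2: p(k,1) = p(k,1),  p(op(P,7),W) = p(A,k).
Delete trivial equation p(k,1) = p(k,1).
Decompose p/2: op(P,7) = A,  W = k.
Bind A := op(P,7); substituting into the one remaining equation that mentions A gives: op(p(2,op(P,7)),op(p(P,7),op(P,op(2,op(P,X1))))) = op(p(2,X1),V).
Bind W := k; substituting into the one remaining equation that mentions W gives: op(p(k,1),R) = op(P,k).
Decompose op/2: p(k,1) = P,  R = k.
Bind P := p(k,1); substituting into the one remaining equation that mentions P gives: op(p(2,op(p(k,1),7)),op(p(p(k,1),7),op(p(k,1),op(2,op(p(k,1),X1))))) = op(p(2,X1),V). Substituting into the earlier bindings gives N := op(2,op(p(k,1),X1)), A := op(p(k,1),7).
Bind R := k; no other remaining equation mentions R. Substituting into the earlier binding gives Y := op(k,1).
Decompose p/2: op(1,S) = op(1,op(1,7)),  op(Q,7) = op(p(2,1),7).
Decompose op/2: 1 = 1,  S = op(1,7).
Delete trivial equation 1 = 1.
Bind S := op(1,7); no other remaining equation mentions S.
Decompose op/2: Q = p(2,1),  7 = 7.
Bind Q := p(2,1); no other remaining equation mentions Q.
Delete trivial equation 7 = 7.
Decompose op/2: p(2,op(p(k,1),7)) = p(2,X1),  op(p(p(k,1),7),op(p(k,1),op(2,op(p(k,1),X1)))) = V.
Decompose p/2: 2 = 2,  op(p(k,1),7) = X1.
Delete trivial equation 2 = 2.
Bind X1 := op(p(k,1),7); substituting into the remaining equation gives: op(p(p(k,1),7),op(p(k,1),op(2,op(p(k,1),op(p(k,1),7))))) = V. Substituting into the earlier binding gives N := op(2,op(p(k,1),op(p(k,1),7))).
Bind V := op(p(p(k,1),7),op(p(k,1),op(2,op(p(k,1),op(p(k,1),7))))).
MGU = { N = op(2,op(p(k,1),op(p(k,1),7))), Y = op(k,1), A = op(p(k,1),7), W = k, P = p(k,1), R = k, S = op(1,7), Q = p(2,1), X1 = op(p(k,1),7), V = op(p(p(k,1),7),op(p(k,1),op(2,op(p(k,1),op(p(k,1),7))))) }, so Y = op(k,1).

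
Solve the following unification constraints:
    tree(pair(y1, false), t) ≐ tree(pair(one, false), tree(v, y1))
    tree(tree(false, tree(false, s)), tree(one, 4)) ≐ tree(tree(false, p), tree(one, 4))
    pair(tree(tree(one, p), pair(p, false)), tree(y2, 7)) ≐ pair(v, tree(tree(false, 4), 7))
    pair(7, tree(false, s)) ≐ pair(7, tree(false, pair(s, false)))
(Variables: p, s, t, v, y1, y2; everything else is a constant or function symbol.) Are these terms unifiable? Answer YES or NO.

Decompose tree/2: pair(y1, false) ≐ pair(one, false),  t ≐ tree(v, y1).
Decompose pair/2: y1 ≐ one,  false ≐ false.
Bind y1 := one; substituting into the one remaining equation that mentions y1 gives: t ≐ tree(v, one).
Delete trivial equation false ≐ false.
Bind t := tree(v, one); no other remaining equation mentions t.
Decompose tree/2: tree(false, tree(false, s)) ≐ tree(false, p),  tree(one, 4) ≐ tree(one, 4).
Decompose tree/2: false ≐ false,  tree(false, s) ≐ p.
Delete trivial equation false ≐ false.
Bind p := tree(false, s); substituting into the one remaining equation that mentions p gives: pair(tree(tree(one, tree(false, s)), pair(tree(false, s), false)), tree(y2, 7)) ≐ pair(v, tree(tree(false, 4), 7)).
Delete trivial equation tree(one, 4) ≐ tree(one, 4).
Decompose pair/2: tree(tree(one, tree(false, s)), pair(tree(false, s), false)) ≐ v,  tree(y2, 7) ≐ tree(tree(false, 4), 7).
Bind v := tree(tree(one, tree(false, s)), pair(tree(false, s), false)); no other remaining equation mentions v. Substituting into the earlier binding gives t := tree(tree(tree(one, tree(false, s)), pair(tree(false, s), false)), one).
Decompose tree/2: y2 ≐ tree(false, 4),  7 ≐ 7.
Bind y2 := tree(false, 4); no other remaining equation mentions y2.
Delete trivial equation 7 ≐ 7.
Decompose pair/2: 7 ≐ 7,  tree(false, s) ≐ tree(false, pair(s, false)).
Delete trivial equation 7 ≐ 7.
Decompose tree/2: false ≐ false,  s ≐ pair(s, false).
Delete trivial equation false ≐ false.
Occurs check fails: s occurs in pair(s, false); the equation s ≐ pair(s, false) has no finite solution.

NO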